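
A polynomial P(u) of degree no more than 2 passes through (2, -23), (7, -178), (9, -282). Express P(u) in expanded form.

Write P(u) = au^2 + bu + c. Substituting each data point gives a linear system:
  4a + 2b + c = -23
  49a + 7b + c = -178
  81a + 9b + c = -282
Solving the system yields a = -3, b = -4, c = -3.
So P(u) = -3u² - 4u - 3.
Check: P(7) = -178. ✓

P(u) = -3u^2 - 4u - 3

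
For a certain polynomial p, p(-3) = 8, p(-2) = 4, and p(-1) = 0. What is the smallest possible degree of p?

1

Forward differences of the values at s = -3, -2, -1:
  p  : 8  4  0
  Δ  : -4  -4
  Δ^2: 0
The first differences are constant (-4) and nonzero, while all higher differences vanish, so the minimal degree is 1.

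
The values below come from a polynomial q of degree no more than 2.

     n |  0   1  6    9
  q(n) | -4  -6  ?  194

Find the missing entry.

The 3 known points determine the degree-2 polynomial uniquely.
Write q(n) = an^2 + bn + c. Substituting each data point gives a linear system:
  c = -4
  a + b + c = -6
  81a + 9b + c = 194
Solving the system yields a = 3, b = -5, c = -4.
So q(n) = 3n² - 5n - 4.
Then q(6) = 74.

74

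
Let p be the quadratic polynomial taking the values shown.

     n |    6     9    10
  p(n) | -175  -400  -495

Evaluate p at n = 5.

Using the Lagrange interpolation formula with nodes 6, 9, 10:
  L_0(n) = (n - 9)(n - 10) / 12
  L_1(n) = (n - 6)(n - 10) / -3
  L_2(n) = (n - 6)(n - 9) / 4
Then p(n) = -175·L_0(n) - 400·L_1(n) - 495·L_2(n).
Expanding and collecting terms gives p(n) = -5n^2 + 5.
Evaluating at n = 5: p(5) = -120.

-120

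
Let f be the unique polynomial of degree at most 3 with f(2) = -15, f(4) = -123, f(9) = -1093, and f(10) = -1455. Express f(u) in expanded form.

f(u) = -u^3 - 5u^2 + 4u + 5

Write f(u) = au^3 + bu^2 + cu + d. Substituting each data point gives a linear system:
  8a + 4b + 2c + d = -15
  64a + 16b + 4c + d = -123
  729a + 81b + 9c + d = -1093
  1000a + 100b + 10c + d = -1455
Solving the system yields a = -1, b = -5, c = 4, d = 5.
So f(u) = -u^3 - 5u^2 + 4u + 5.
Check: f(9) = -1093. ✓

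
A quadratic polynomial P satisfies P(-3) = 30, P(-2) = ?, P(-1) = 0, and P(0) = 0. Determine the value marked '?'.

10

The 3 known points determine the degree-2 polynomial uniquely.
Write P(s) = as^2 + bs + c. Substituting each data point gives a linear system:
  9a - 3b + c = 30
  a - b + c = 0
  c = 0
Solving the system yields a = 5, b = 5, c = 0.
So P(s) = 5s^2 + 5s.
Then P(-2) = 10.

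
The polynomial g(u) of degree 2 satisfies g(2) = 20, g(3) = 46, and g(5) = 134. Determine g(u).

Write g(u) = au^2 + bu + c. Substituting each data point gives a linear system:
  4a + 2b + c = 20
  9a + 3b + c = 46
  25a + 5b + c = 134
Solving the system yields a = 6, b = -4, c = 4.
So g(u) = 6u^2 - 4u + 4.
Check: g(3) = 46. ✓

g(u) = 6u^2 - 4u + 4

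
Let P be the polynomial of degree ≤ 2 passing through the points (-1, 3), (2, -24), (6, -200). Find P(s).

Using the Lagrange interpolation formula with nodes -1, 2, 6:
  L_0(s) = (s - 2)(s - 6) / 21
  L_1(s) = (s + 1)(s - 6) / -12
  L_2(s) = (s + 1)(s - 2) / 28
Then P(s) = 3·L_0(s) - 24·L_1(s) - 200·L_2(s).
Expanding and collecting terms gives P(s) = -5s^2 - 4s + 4.
Check: P(2) = -24. ✓

P(s) = -5s^2 - 4s + 4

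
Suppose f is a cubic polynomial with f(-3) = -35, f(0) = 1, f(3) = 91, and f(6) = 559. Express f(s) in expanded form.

Write f(s) = as^3 + bs^2 + cs + d. Substituting each data point gives a linear system:
  -27a + 9b - 3c + d = -35
  d = 1
  27a + 9b + 3c + d = 91
  216a + 36b + 6c + d = 559
Solving the system yields a = 2, b = 3, c = 3, d = 1.
So f(s) = 2s^3 + 3s^2 + 3s + 1.
Check: f(0) = 1. ✓

f(s) = 2s^3 + 3s^2 + 3s + 1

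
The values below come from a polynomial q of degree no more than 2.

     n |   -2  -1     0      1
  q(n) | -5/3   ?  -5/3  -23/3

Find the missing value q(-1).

The 3 known points determine the degree-2 polynomial uniquely.
Write q(n) = an^2 + bn + c. Substituting each data point gives a linear system:
  4a - 2b + c = -5/3
  c = -5/3
  a + b + c = -23/3
Solving the system yields a = -2, b = -4, c = -5/3.
So q(n) = -2n^2 - 4n - 5/3.
Then q(-1) = 1/3.

1/3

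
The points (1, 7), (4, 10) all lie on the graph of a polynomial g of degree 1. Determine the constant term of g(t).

Write g(t) = at + b. Substituting each data point gives a linear system:
  a + b = 7
  4a + b = 10
Solving the system yields a = 1, b = 6.
So g(t) = t + 6.
The constant term is 6.

6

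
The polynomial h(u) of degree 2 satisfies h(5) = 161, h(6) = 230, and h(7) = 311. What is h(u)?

Using the Lagrange interpolation formula with nodes 5, 6, 7:
  L_0(u) = (u - 6)(u - 7) / 2
  L_1(u) = (u - 5)(u - 7) / -1
  L_2(u) = (u - 5)(u - 6) / 2
Then h(u) = 161·L_0(u) + 230·L_1(u) + 311·L_2(u).
Expanding and collecting terms gives h(u) = 6u² + 3u - 4.
Check: h(7) = 311. ✓

h(u) = 6u^2 + 3u - 4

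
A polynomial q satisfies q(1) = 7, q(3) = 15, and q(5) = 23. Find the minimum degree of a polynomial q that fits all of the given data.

1

Divided differences on the nodes 1, 3, 5:
  order 0: 7  15  23
  order 1: 4  4
  order 2: 0
The order-1 divided differences are all 4 (nonzero) and every higher order vanishes, so the data lies on a polynomial of degree exactly 1.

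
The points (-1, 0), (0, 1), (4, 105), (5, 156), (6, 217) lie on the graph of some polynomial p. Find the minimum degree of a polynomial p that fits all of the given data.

2

Divided differences on the nodes -1, 0, 4, 5, 6:
  order 0: 0  1  105  156  217
  order 1: 1  26  51  61
  order 2: 5  5  5
  order 3: 0  0
  order 4: 0
The order-2 divided differences are all 5 (nonzero) and every higher order vanishes, so the data lies on a polynomial of degree exactly 2.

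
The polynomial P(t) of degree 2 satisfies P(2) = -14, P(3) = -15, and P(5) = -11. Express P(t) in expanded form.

Using the Lagrange interpolation formula with nodes 2, 3, 5:
  L_0(t) = (t - 3)(t - 5) / 3
  L_1(t) = (t - 2)(t - 5) / -2
  L_2(t) = (t - 2)(t - 3) / 6
Then P(t) = -14·L_0(t) - 15·L_1(t) - 11·L_2(t).
Expanding and collecting terms gives P(t) = t^2 - 6t - 6.
Check: P(3) = -15. ✓

P(t) = t^2 - 6t - 6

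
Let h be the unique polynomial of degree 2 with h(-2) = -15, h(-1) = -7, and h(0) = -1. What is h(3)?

5

Forward differences of the values at t = -2, -1, 0:
  h  : -15  -7  -1
  Δ  : 8  6
  Δ^2: -2
The second differences are constant, confirming degree 2.
Interpolating (Newton forward form) and evaluating at t = 3 gives h(3) = 5.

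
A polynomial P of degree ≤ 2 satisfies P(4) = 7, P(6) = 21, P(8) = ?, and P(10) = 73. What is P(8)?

43

On equispaced nodes a degree-2 polynomial has vanishing third forward difference, so
  - P(4) + 3·P(6) - 3·P(8) + P(10) = 0.
Substituting the known values and solving for P(8):
  -3·P(8) = -129
  P(8) = 43.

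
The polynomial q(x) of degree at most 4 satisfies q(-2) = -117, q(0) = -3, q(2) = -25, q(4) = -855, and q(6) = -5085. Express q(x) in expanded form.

q(x) = -5x^4 + 6x^3 + 3x^2 - x - 3

Write q(x) = ax^4 + bx^3 + cx^2 + dx + e. Substituting each data point gives a linear system:
  16a - 8b + 4c - 2d + e = -117
  e = -3
  16a + 8b + 4c + 2d + e = -25
  256a + 64b + 16c + 4d + e = -855
  1296a + 216b + 36c + 6d + e = -5085
Solving the system yields a = -5, b = 6, c = 3, d = -1, e = -3.
So q(x) = -5x^4 + 6x^3 + 3x^2 - x - 3.
Check: q(0) = -3. ✓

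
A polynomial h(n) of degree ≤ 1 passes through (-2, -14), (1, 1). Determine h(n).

h(n) = 5n - 4

Using the Lagrange interpolation formula with nodes -2, 1:
  L_0(n) = (n - 1) / -3
  L_1(n) = (n + 2) / 3
Then h(n) = -14·L_0(n) + 1·L_1(n).
Expanding and collecting terms gives h(n) = 5n - 4.
Check: h(1) = 1. ✓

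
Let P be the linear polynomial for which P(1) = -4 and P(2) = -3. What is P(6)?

1

Write P(n) = an + b. Substituting each data point gives a linear system:
  a + b = -4
  2a + b = -3
Solving the system yields a = 1, b = -5.
So P(n) = n - 5.
Then P(6) = 1.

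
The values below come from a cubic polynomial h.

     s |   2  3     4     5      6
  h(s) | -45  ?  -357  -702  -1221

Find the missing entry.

The 4 known points determine the degree-3 polynomial uniquely.
Write h(s) = as^3 + bs^2 + cs + d. Substituting each data point gives a linear system:
  8a + 4b + 2c + d = -45
  64a + 16b + 4c + d = -357
  125a + 25b + 5c + d = -702
  216a + 36b + 6c + d = -1221
Solving the system yields a = -6, b = 3, c = -6, d = 3.
So h(s) = -6s³ + 3s² - 6s + 3.
Then h(3) = -150.

-150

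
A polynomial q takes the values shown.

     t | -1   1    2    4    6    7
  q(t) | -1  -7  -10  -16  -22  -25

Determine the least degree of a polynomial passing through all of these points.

1

Divided differences on the nodes -1, 1, 2, 4, 6, 7:
  order 0: -1  -7  -10  -16  -22  -25
  order 1: -3  -3  -3  -3  -3
  order 2: 0  0  0  0
  order 3: 0  0  0
  order 4: 0  0
  order 5: 0
The order-1 divided differences are all -3 (nonzero) and every higher order vanishes, so the data lies on a polynomial of degree exactly 1.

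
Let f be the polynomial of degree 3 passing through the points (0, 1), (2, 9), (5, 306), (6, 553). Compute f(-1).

0

Write f(t) = at^3 + bt^2 + ct + d. Substituting each data point gives a linear system:
  d = 1
  8a + 4b + 2c + d = 9
  125a + 25b + 5c + d = 306
  216a + 36b + 6c + d = 553
Solving the system yields a = 3, b = -2, c = -4, d = 1.
So f(t) = 3t^3 - 2t^2 - 4t + 1.
Then f(-1) = 0.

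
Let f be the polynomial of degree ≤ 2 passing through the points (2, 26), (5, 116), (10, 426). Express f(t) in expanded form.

Using the Lagrange interpolation formula with nodes 2, 5, 10:
  L_0(t) = (t - 5)(t - 10) / 24
  L_1(t) = (t - 2)(t - 10) / -15
  L_2(t) = (t - 2)(t - 5) / 40
Then f(t) = 26·L_0(t) + 116·L_1(t) + 426·L_2(t).
Expanding and collecting terms gives f(t) = 4t² + 2t + 6.
Check: f(10) = 426. ✓

f(t) = 4t^2 + 2t + 6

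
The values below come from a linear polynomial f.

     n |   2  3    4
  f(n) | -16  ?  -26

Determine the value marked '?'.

On equispaced nodes a degree-1 polynomial has vanishing second forward difference, so
  f(2) - 2·f(3) + f(4) = 0.
Substituting the known values and solving for f(3):
  -2·f(3) = 42
  f(3) = -21.

-21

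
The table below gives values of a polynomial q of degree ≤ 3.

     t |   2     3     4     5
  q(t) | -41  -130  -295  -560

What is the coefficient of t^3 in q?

-4

Write q(t) = at^3 + bt^2 + ct + d. Substituting each data point gives a linear system:
  8a + 4b + 2c + d = -41
  27a + 9b + 3c + d = -130
  64a + 16b + 4c + d = -295
  125a + 25b + 5c + d = -560
Solving the system yields a = -4, b = -2, c = -3, d = 5.
So q(t) = -4t^3 - 2t^2 - 3t + 5.
The leading coefficient is -4.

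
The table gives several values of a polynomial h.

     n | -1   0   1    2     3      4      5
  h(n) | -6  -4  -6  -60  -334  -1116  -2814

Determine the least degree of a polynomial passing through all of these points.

4

Forward differences of the values at n = -1, 0, 1, 2, 3, 4, 5:
  h  : -6  -4  -6  -60  -334  -1116  -2814
  Δ  : 2  -2  -54  -274  -782  -1698
  Δ^2: -4  -52  -220  -508  -916
  Δ^3: -48  -168  -288  -408
  Δ^4: -120  -120  -120
  Δ^5: 0  0
  Δ^6: 0
The fourth differences are constant (-120) and nonzero, while all higher differences vanish, so the minimal degree is 4.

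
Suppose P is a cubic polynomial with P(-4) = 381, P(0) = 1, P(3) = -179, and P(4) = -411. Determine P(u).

P(u) = -6u^3 - u^2 - 3u + 1

Write P(u) = au^3 + bu^2 + cu + d. Substituting each data point gives a linear system:
  -64a + 16b - 4c + d = 381
  d = 1
  27a + 9b + 3c + d = -179
  64a + 16b + 4c + d = -411
Solving the system yields a = -6, b = -1, c = -3, d = 1.
So P(u) = -6u^3 - u^2 - 3u + 1.
Check: P(3) = -179. ✓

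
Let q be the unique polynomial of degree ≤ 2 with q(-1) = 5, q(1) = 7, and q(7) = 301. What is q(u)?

Write q(u) = au^2 + bu + c. Substituting each data point gives a linear system:
  a - b + c = 5
  a + b + c = 7
  49a + 7b + c = 301
Solving the system yields a = 6, b = 1, c = 0.
So q(u) = 6u² + u.
Check: q(7) = 301. ✓

q(u) = 6u^2 + u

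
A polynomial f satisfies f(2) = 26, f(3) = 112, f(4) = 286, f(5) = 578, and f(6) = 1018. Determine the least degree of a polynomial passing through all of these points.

Forward differences of the values at n = 2, 3, 4, 5, 6:
  f  : 26  112  286  578  1018
  Δ  : 86  174  292  440
  Δ^2: 88  118  148
  Δ^3: 30  30
  Δ^4: 0
The third differences are constant (30) and nonzero, while all higher differences vanish, so the minimal degree is 3.

3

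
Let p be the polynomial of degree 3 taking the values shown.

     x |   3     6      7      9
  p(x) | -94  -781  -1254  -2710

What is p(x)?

Write p(x) = ax^3 + bx^2 + cx + d. Substituting each data point gives a linear system:
  27a + 9b + 3c + d = -94
  216a + 36b + 6c + d = -781
  343a + 49b + 7c + d = -1254
  729a + 81b + 9c + d = -2710
Solving the system yields a = -4, b = 3, c = -4, d = -1.
So p(x) = -4x³ + 3x² - 4x - 1.
Check: p(9) = -2710. ✓

p(x) = -4x^3 + 3x^2 - 4x - 1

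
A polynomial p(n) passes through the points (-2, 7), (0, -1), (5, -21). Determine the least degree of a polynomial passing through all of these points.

Divided differences on the nodes -2, 0, 5:
  order 0: 7  -1  -21
  order 1: -4  -4
  order 2: 0
The order-1 divided differences are all -4 (nonzero) and every higher order vanishes, so the data lies on a polynomial of degree exactly 1.

1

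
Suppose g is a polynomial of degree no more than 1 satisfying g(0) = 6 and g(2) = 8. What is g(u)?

Using the Lagrange interpolation formula with nodes 0, 2:
  L_0(u) = (u - 2) / -2
  L_1(u) = u / 2
Then g(u) = 6·L_0(u) + 8·L_1(u).
Expanding and collecting terms gives g(u) = u + 6.
Check: g(0) = 6. ✓

g(u) = u + 6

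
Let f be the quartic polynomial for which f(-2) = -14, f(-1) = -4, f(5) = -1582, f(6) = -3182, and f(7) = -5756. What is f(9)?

Write f(u) = au^4 + bu^3 + cu^2 + du + e. Substituting each data point gives a linear system:
  16a - 8b + 4c - 2d + e = -14
  a - b + c - d + e = -4
  625a + 125b + 25c + 5d + e = -1582
  1296a + 216b + 36c + 6d + e = -3182
  2401a + 343b + 49c + 7d + e = -5756
Solving the system yields a = -2, b = -3, c = 1, d = 4, e = -2.
So f(u) = -2u^4 - 3u^3 + u^2 + 4u - 2.
Then f(9) = -15194.

-15194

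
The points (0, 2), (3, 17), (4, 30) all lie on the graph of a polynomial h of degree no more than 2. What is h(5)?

Using the Lagrange interpolation formula with nodes 0, 3, 4:
  L_0(u) = (u - 3)(u - 4) / 12
  L_1(u) = u(u - 4) / -3
  L_2(u) = u(u - 3) / 4
Then h(u) = 2·L_0(u) + 17·L_1(u) + 30·L_2(u).
Expanding and collecting terms gives h(u) = 2u^2 - u + 2.
Evaluating at u = 5: h(5) = 47.

47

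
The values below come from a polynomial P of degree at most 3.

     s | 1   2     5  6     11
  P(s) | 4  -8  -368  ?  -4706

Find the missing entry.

-676

The 4 known points determine the degree-3 polynomial uniquely.
Write P(s) = as^3 + bs^2 + cs + d. Substituting each data point gives a linear system:
  a + b + c + d = 4
  8a + 4b + 2c + d = -8
  125a + 25b + 5c + d = -368
  1331a + 121b + 11c + d = -4706
Solving the system yields a = -4, b = 5, c = 1, d = 2.
So P(s) = -4s³ + 5s² + s + 2.
Then P(6) = -676.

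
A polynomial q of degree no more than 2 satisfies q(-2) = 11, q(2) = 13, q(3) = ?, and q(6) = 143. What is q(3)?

The 3 known points determine the degree-2 polynomial uniquely.
Write q(t) = at^2 + bt + c. Substituting each data point gives a linear system:
  4a - 2b + c = 11
  4a + 2b + c = 13
  36a + 6b + c = 143
Solving the system yields a = 4, b = 1/2, c = -4.
So q(t) = 4t² + (1/2)t - 4.
Then q(3) = 67/2.

67/2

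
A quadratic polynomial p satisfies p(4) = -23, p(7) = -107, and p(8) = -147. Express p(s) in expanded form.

p(s) = -3s^2 + 5s + 5

Using the Lagrange interpolation formula with nodes 4, 7, 8:
  L_0(s) = (s - 7)(s - 8) / 12
  L_1(s) = (s - 4)(s - 8) / -3
  L_2(s) = (s - 4)(s - 7) / 4
Then p(s) = -23·L_0(s) - 107·L_1(s) - 147·L_2(s).
Expanding and collecting terms gives p(s) = -3s² + 5s + 5.
Check: p(8) = -147. ✓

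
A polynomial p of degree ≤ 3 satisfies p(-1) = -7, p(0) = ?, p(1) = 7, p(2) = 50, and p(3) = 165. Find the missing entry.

On equispaced nodes a degree-3 polynomial has vanishing fourth forward difference, so
  p(-1) - 4·p(0) + 6·p(1) - 4·p(2) + p(3) = 0.
Substituting the known values and solving for p(0):
  -4·p(0) = 0
  p(0) = 0.

0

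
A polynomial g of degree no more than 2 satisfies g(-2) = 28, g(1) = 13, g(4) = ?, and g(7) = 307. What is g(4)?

106

The 3 known points determine the degree-2 polynomial uniquely.
Write g(u) = au^2 + bu + c. Substituting each data point gives a linear system:
  4a - 2b + c = 28
  a + b + c = 13
  49a + 7b + c = 307
Solving the system yields a = 6, b = 1, c = 6.
So g(u) = 6u^2 + u + 6.
Then g(4) = 106.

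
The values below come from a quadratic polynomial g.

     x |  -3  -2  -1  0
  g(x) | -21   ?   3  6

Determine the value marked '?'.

The 3 known points determine the degree-2 polynomial uniquely.
Write g(x) = ax^2 + bx + c. Substituting each data point gives a linear system:
  9a - 3b + c = -21
  a - b + c = 3
  c = 6
Solving the system yields a = -3, b = 0, c = 6.
So g(x) = -3x^2 + 6.
Then g(-2) = -6.

-6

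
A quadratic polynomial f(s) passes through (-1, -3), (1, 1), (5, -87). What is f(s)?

f(s) = -4s^2 + 2s + 3

Write f(s) = as^2 + bs + c. Substituting each data point gives a linear system:
  a - b + c = -3
  a + b + c = 1
  25a + 5b + c = -87
Solving the system yields a = -4, b = 2, c = 3.
So f(s) = -4s² + 2s + 3.
Check: f(1) = 1. ✓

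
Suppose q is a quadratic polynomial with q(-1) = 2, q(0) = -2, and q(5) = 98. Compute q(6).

Using the Lagrange interpolation formula with nodes -1, 0, 5:
  L_0(n) = n(n - 5) / 6
  L_1(n) = (n + 1)(n - 5) / -5
  L_2(n) = (n + 1)n / 30
Then q(n) = 2·L_0(n) - 2·L_1(n) + 98·L_2(n).
Expanding and collecting terms gives q(n) = 4n^2 - 2.
Evaluating at n = 6: q(6) = 142.

142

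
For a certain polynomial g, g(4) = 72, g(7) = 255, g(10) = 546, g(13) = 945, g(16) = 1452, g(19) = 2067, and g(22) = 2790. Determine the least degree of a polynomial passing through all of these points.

2

Forward differences of the values at n = 4, 7, 10, 13, 16, 19, 22:
  g  : 72  255  546  945  1452  2067  2790
  Δ  : 183  291  399  507  615  723
  Δ^2: 108  108  108  108  108
  Δ^3: 0  0  0  0
  Δ^4: 0  0  0
  Δ^5: 0  0
  Δ^6: 0
The second differences are constant (108) and nonzero, while all higher differences vanish, so the minimal degree is 2.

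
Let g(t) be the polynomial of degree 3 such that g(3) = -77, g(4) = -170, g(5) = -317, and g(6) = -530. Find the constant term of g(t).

Write g(t) = at^3 + bt^2 + ct + d. Substituting each data point gives a linear system:
  27a + 9b + 3c + d = -77
  64a + 16b + 4c + d = -170
  125a + 25b + 5c + d = -317
  216a + 36b + 6c + d = -530
Solving the system yields a = -2, b = -3, c = 2, d = -2.
So g(t) = -2t^3 - 3t^2 + 2t - 2.
The constant term is -2.

-2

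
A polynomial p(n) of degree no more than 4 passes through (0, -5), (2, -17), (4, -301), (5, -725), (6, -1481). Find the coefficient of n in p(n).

Write p(n) = an^4 + bn^3 + cn^2 + dn + e. Substituting each data point gives a linear system:
  e = -5
  16a + 8b + 4c + 2d + e = -17
  256a + 64b + 16c + 4d + e = -301
  625a + 125b + 25c + 5d + e = -725
  1296a + 216b + 36c + 6d + e = -1481
Solving the system yields a = -1, b = -1, c = 0, d = 6, e = -5.
So p(n) = -n⁴ - n³ + 6n - 5.
The coefficient of n is 6.

6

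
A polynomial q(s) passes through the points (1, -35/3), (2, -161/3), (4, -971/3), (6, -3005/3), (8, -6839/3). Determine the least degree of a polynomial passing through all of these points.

Divided differences on the nodes 1, 2, 4, 6, 8:
  order 0: -35/3  -161/3  -971/3  -3005/3  -6839/3
  order 1: -42  -135  -339  -639
  order 2: -31  -51  -75
  order 3: -4  -4
  order 4: 0
The order-3 divided differences are all -4 (nonzero) and every higher order vanishes, so the data lies on a polynomial of degree exactly 3.

3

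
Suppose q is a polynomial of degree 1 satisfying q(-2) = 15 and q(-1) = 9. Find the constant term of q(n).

3

Write q(n) = an + b. Substituting each data point gives a linear system:
  -2a + b = 15
  -a + b = 9
Solving the system yields a = -6, b = 3.
So q(n) = -6n + 3.
The constant term is 3.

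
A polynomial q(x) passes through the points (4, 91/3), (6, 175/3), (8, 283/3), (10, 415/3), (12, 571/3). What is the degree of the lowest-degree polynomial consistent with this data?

2

Forward differences of the values at x = 4, 6, 8, 10, 12:
  q  : 91/3  175/3  283/3  415/3  571/3
  Δ  : 28  36  44  52
  Δ^2: 8  8  8
  Δ^3: 0  0
  Δ^4: 0
The second differences are constant (8) and nonzero, while all higher differences vanish, so the minimal degree is 2.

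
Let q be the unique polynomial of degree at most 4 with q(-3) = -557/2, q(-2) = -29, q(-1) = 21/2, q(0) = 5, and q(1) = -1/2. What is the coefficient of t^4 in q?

-5

Write q(t) = at^4 + bt^3 + ct^2 + dt + e. Substituting each data point gives a linear system:
  81a - 27b + 9c - 3d + e = -557/2
  16a - 8b + 4c - 2d + e = -29
  a - b + c - d + e = 21/2
  e = 5
  a + b + c + d + e = -1/2
Solving the system yields a = -5, b = -5/2, c = 5, d = -3, e = 5.
So q(t) = -5t⁴ - (5/2)t³ + 5t² - 3t + 5.
The leading coefficient is -5.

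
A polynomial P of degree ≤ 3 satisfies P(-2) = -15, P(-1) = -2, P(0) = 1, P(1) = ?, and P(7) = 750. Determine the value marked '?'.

6

The 4 known points determine the degree-3 polynomial uniquely.
Write P(x) = ax^3 + bx^2 + cx + d. Substituting each data point gives a linear system:
  -8a + 4b - 2c + d = -15
  -a + b - c + d = -2
  d = 1
  343a + 49b + 7c + d = 750
Solving the system yields a = 2, b = 1, c = 2, d = 1.
So P(x) = 2x^3 + x^2 + 2x + 1.
Then P(1) = 6.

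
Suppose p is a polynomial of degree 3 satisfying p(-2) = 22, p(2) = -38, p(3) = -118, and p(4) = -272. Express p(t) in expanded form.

p(t) = -4t^3 - t^2 + t - 4

Write p(t) = at^3 + bt^2 + ct + d. Substituting each data point gives a linear system:
  -8a + 4b - 2c + d = 22
  8a + 4b + 2c + d = -38
  27a + 9b + 3c + d = -118
  64a + 16b + 4c + d = -272
Solving the system yields a = -4, b = -1, c = 1, d = -4.
So p(t) = -4t^3 - t^2 + t - 4.
Check: p(-2) = 22. ✓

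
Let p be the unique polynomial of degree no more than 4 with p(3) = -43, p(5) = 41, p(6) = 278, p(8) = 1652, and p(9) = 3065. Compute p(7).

Using the Lagrange interpolation formula with nodes 3, 5, 6, 8, 9:
  L_0(t) = (t - 5)(t - 6)(t - 8)(t - 9) / 180
  L_1(t) = (t - 3)(t - 6)(t - 8)(t - 9) / -24
  L_2(t) = (t - 3)(t - 5)(t - 8)(t - 9) / 18
  L_3(t) = (t - 3)(t - 5)(t - 6)(t - 9) / -30
  L_4(t) = (t - 3)(t - 5)(t - 6)(t - 8) / 72
Then p(t) = -43·L_0(t) + 41·L_1(t) + 278·L_2(t) + 1652·L_3(t) + 3065·L_4(t).
Expanding and collecting terms gives p(t) = t^4 - 5t^3 + 2t^2 - t - 4.
Evaluating at t = 7: p(7) = 773.

773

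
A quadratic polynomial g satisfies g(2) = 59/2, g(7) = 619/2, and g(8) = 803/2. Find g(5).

Using the Lagrange interpolation formula with nodes 2, 7, 8:
  L_0(t) = (t - 7)(t - 8) / 30
  L_1(t) = (t - 2)(t - 8) / -5
  L_2(t) = (t - 2)(t - 7) / 6
Then g(t) = 59/2·L_0(t) + 619/2·L_1(t) + 803/2·L_2(t).
Expanding and collecting terms gives g(t) = 6t^2 + 2t + 3/2.
Evaluating at t = 5: g(5) = 323/2.

323/2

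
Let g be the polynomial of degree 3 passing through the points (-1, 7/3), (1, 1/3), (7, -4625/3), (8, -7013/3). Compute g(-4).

1051/3

Write g(x) = ax^3 + bx^2 + cx + d. Substituting each data point gives a linear system:
  -a + b - c + d = 7/3
  a + b + c + d = 1/3
  343a + 49b + 7c + d = -4625/3
  512a + 64b + 8c + d = -7013/3
Solving the system yields a = -5, b = 3, c = 4, d = -5/3.
So g(x) = -5x^3 + 3x^2 + 4x - 5/3.
Then g(-4) = 1051/3.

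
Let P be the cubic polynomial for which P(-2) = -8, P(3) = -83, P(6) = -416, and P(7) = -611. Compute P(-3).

Write P(x) = ax^3 + bx^2 + cx + d. Substituting each data point gives a linear system:
  -8a + 4b - 2c + d = -8
  27a + 9b + 3c + d = -83
  216a + 36b + 6c + d = -416
  343a + 49b + 7c + d = -611
Solving the system yields a = -1, b = -5, c = -3, d = -2.
So P(x) = -x^3 - 5x^2 - 3x - 2.
Then P(-3) = -11.

-11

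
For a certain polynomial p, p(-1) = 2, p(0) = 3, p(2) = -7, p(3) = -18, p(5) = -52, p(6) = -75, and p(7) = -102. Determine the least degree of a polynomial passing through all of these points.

Divided differences on the nodes -1, 0, 2, 3, 5, 6, 7:
  order 0: 2  3  -7  -18  -52  -75  -102
  order 1: 1  -5  -11  -17  -23  -27
  order 2: -2  -2  -2  -2  -2
  order 3: 0  0  0  0
  order 4: 0  0  0
  order 5: 0  0
  order 6: 0
The order-2 divided differences are all -2 (nonzero) and every higher order vanishes, so the data lies on a polynomial of degree exactly 2.

2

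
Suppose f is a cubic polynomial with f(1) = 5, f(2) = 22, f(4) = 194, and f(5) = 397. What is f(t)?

f(t) = 4t^3 - 5t^2 + 4t + 2

Write f(t) = at^3 + bt^2 + ct + d. Substituting each data point gives a linear system:
  a + b + c + d = 5
  8a + 4b + 2c + d = 22
  64a + 16b + 4c + d = 194
  125a + 25b + 5c + d = 397
Solving the system yields a = 4, b = -5, c = 4, d = 2.
So f(t) = 4t^3 - 5t^2 + 4t + 2.
Check: f(2) = 22. ✓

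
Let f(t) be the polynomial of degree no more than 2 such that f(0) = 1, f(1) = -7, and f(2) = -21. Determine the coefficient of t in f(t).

Write f(t) = at^2 + bt + c. Substituting each data point gives a linear system:
  c = 1
  a + b + c = -7
  4a + 2b + c = -21
Solving the system yields a = -3, b = -5, c = 1.
So f(t) = -3t^2 - 5t + 1.
The coefficient of t is -5.

-5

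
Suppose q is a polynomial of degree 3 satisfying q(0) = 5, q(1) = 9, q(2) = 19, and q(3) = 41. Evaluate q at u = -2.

-9

Write q(u) = au^3 + bu^2 + cu + d. Substituting each data point gives a linear system:
  d = 5
  a + b + c + d = 9
  8a + 4b + 2c + d = 19
  27a + 9b + 3c + d = 41
Solving the system yields a = 1, b = 0, c = 3, d = 5.
So q(u) = u³ + 3u + 5.
Then q(-2) = -9.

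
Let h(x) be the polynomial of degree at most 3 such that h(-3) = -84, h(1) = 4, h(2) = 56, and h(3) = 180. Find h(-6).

-864

Write h(x) = ax^3 + bx^2 + cx + d. Substituting each data point gives a linear system:
  -27a + 9b - 3c + d = -84
  a + b + c + d = 4
  8a + 4b + 2c + d = 56
  27a + 9b + 3c + d = 180
Solving the system yields a = 5, b = 6, c = -1, d = -6.
So h(x) = 5x^3 + 6x^2 - x - 6.
Then h(-6) = -864.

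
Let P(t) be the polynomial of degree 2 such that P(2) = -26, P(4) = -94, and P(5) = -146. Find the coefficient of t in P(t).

2

Write P(t) = at^2 + bt + c. Substituting each data point gives a linear system:
  4a + 2b + c = -26
  16a + 4b + c = -94
  25a + 5b + c = -146
Solving the system yields a = -6, b = 2, c = -6.
So P(t) = -6t^2 + 2t - 6.
The coefficient of t is 2.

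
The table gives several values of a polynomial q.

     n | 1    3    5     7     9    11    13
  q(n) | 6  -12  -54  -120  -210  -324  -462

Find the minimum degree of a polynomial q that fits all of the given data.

Forward differences of the values at n = 1, 3, 5, 7, 9, 11, 13:
  q  : 6  -12  -54  -120  -210  -324  -462
  Δ  : -18  -42  -66  -90  -114  -138
  Δ^2: -24  -24  -24  -24  -24
  Δ^3: 0  0  0  0
  Δ^4: 0  0  0
  Δ^5: 0  0
  Δ^6: 0
The second differences are constant (-24) and nonzero, while all higher differences vanish, so the minimal degree is 2.

2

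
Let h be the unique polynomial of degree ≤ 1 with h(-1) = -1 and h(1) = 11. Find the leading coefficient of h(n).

6

Write h(n) = an + b. Substituting each data point gives a linear system:
  -a + b = -1
  a + b = 11
Solving the system yields a = 6, b = 5.
So h(n) = 6n + 5.
The leading coefficient is 6.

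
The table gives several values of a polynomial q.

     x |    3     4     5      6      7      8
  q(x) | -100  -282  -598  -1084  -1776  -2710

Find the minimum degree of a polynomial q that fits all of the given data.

Forward differences of the values at x = 3, 4, 5, 6, 7, 8:
  q  : -100  -282  -598  -1084  -1776  -2710
  Δ  : -182  -316  -486  -692  -934
  Δ^2: -134  -170  -206  -242
  Δ^3: -36  -36  -36
  Δ^4: 0  0
  Δ^5: 0
The third differences are constant (-36) and nonzero, while all higher differences vanish, so the minimal degree is 3.

3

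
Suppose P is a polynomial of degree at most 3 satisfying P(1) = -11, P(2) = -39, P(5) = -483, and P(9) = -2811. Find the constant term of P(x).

Write P(x) = ax^3 + bx^2 + cx + d. Substituting each data point gives a linear system:
  a + b + c + d = -11
  8a + 4b + 2c + d = -39
  125a + 25b + 5c + d = -483
  729a + 81b + 9c + d = -2811
Solving the system yields a = -4, b = 2, c = -6, d = -3.
So P(x) = -4x^3 + 2x^2 - 6x - 3.
The constant term is -3.

-3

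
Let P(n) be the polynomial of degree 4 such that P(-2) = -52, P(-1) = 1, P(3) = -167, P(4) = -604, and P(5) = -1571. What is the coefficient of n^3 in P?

2

Write P(n) = an^4 + bn^3 + cn^2 + dn + e. Substituting each data point gives a linear system:
  16a - 8b + 4c - 2d + e = -52
  a - b + c - d + e = 1
  81a + 27b + 9c + 3d + e = -167
  256a + 64b + 16c + 4d + e = -604
  625a + 125b + 25c + 5d + e = -1571
Solving the system yields a = -3, b = 2, c = 2, d = 0, e = 4.
So P(n) = -3n^4 + 2n^3 + 2n^2 + 4.
The coefficient of n^3 is 2.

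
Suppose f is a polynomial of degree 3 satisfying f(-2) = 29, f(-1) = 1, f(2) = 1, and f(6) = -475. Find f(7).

Using the Lagrange interpolation formula with nodes -2, -1, 2, 6:
  L_0(x) = (x + 1)(x - 2)(x - 6) / -32
  L_1(x) = (x + 2)(x - 2)(x - 6) / 21
  L_2(x) = (x + 2)(x + 1)(x - 6) / -48
  L_3(x) = (x + 2)(x + 1)(x - 2) / 224
Then f(x) = 29·L_0(x) + 1·L_1(x) + 1·L_2(x) - 475·L_3(x).
Expanding and collecting terms gives f(x) = -3x^3 + 4x^2 + 5x - 1.
Evaluating at x = 7: f(7) = -799.

-799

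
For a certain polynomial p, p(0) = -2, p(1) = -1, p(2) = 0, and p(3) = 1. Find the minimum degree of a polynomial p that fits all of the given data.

Forward differences of the values at u = 0, 1, 2, 3:
  p  : -2  -1  0  1
  Δ  : 1  1  1
  Δ^2: 0  0
  Δ^3: 0
The first differences are constant (1) and nonzero, while all higher differences vanish, so the minimal degree is 1.

1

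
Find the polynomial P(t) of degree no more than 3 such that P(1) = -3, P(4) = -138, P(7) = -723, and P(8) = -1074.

Using the Lagrange interpolation formula with nodes 1, 4, 7, 8:
  L_0(t) = (t - 4)(t - 7)(t - 8) / -126
  L_1(t) = (t - 1)(t - 7)(t - 8) / 36
  L_2(t) = (t - 1)(t - 4)(t - 8) / -18
  L_3(t) = (t - 1)(t - 4)(t - 7) / 28
Then P(t) = -3·L_0(t) - 138·L_1(t) - 723·L_2(t) - 1074·L_3(t).
Expanding and collecting terms gives P(t) = -2t^3 - t^2 + 2t - 2.
Check: P(4) = -138. ✓

P(t) = -2t^3 - t^2 + 2t - 2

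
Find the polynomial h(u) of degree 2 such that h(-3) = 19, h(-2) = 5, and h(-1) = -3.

h(u) = 3u^2 + u - 5

Using the Lagrange interpolation formula with nodes -3, -2, -1:
  L_0(u) = (u + 2)(u + 1) / 2
  L_1(u) = (u + 3)(u + 1) / -1
  L_2(u) = (u + 3)(u + 2) / 2
Then h(u) = 19·L_0(u) + 5·L_1(u) - 3·L_2(u).
Expanding and collecting terms gives h(u) = 3u^2 + u - 5.
Check: h(-3) = 19. ✓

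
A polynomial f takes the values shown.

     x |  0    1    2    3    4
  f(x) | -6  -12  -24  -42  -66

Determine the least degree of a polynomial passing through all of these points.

Forward differences of the values at x = 0, 1, 2, 3, 4:
  f  : -6  -12  -24  -42  -66
  Δ  : -6  -12  -18  -24
  Δ^2: -6  -6  -6
  Δ^3: 0  0
  Δ^4: 0
The second differences are constant (-6) and nonzero, while all higher differences vanish, so the minimal degree is 2.

2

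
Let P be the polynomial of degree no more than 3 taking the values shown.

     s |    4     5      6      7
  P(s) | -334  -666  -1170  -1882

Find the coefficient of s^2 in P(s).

4

Write P(s) = as^3 + bs^2 + cs + d. Substituting each data point gives a linear system:
  64a + 16b + 4c + d = -334
  125a + 25b + 5c + d = -666
  216a + 36b + 6c + d = -1170
  343a + 49b + 7c + d = -1882
Solving the system yields a = -6, b = 4, c = -2, d = -6.
So P(s) = -6s^3 + 4s^2 - 2s - 6.
The coefficient of s^2 is 4.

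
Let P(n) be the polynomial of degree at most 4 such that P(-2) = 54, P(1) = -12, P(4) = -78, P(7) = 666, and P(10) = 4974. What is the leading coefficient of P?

Write P(n) = an^4 + bn^3 + cn^2 + dn + e. Substituting each data point gives a linear system:
  16a - 8b + 4c - 2d + e = 54
  a + b + c + d + e = -12
  256a + 64b + 16c + 4d + e = -78
  2401a + 343b + 49c + 7d + e = 666
  10000a + 1000b + 100c + 10d + e = 4974
Solving the system yields a = 1, b = -5, c = 0, d = -2, e = -6.
So P(n) = n⁴ - 5n³ - 2n - 6.
The leading coefficient is 1.

1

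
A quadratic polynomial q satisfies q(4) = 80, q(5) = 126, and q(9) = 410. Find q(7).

248

Write q(u) = au^2 + bu + c. Substituting each data point gives a linear system:
  16a + 4b + c = 80
  25a + 5b + c = 126
  81a + 9b + c = 410
Solving the system yields a = 5, b = 1, c = -4.
So q(u) = 5u² + u - 4.
Then q(7) = 248.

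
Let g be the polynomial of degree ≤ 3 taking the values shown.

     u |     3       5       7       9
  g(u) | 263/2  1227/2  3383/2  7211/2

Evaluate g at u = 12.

Write g(u) = au^3 + bu^2 + cu + d. Substituting each data point gives a linear system:
  27a + 9b + 3c + d = 263/2
  125a + 25b + 5c + d = 1227/2
  343a + 49b + 7c + d = 3383/2
  729a + 81b + 9c + d = 7211/2
Solving the system yields a = 5, b = -1/2, c = 0, d = 1.
So g(u) = 5u^3 - (1/2)u^2 + 1.
Then g(12) = 8569.

8569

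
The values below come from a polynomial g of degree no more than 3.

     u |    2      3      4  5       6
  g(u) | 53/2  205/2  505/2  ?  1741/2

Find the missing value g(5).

1001/2

On equispaced nodes a degree-3 polynomial has vanishing fourth forward difference, so
  g(2) - 4·g(3) + 6·g(4) - 4·g(5) + g(6) = 0.
Substituting the known values and solving for g(5):
  -4·g(5) = -2002
  g(5) = 1001/2.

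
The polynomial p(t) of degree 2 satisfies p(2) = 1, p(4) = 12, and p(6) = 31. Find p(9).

Write p(t) = at^2 + bt + c. Substituting each data point gives a linear system:
  4a + 2b + c = 1
  16a + 4b + c = 12
  36a + 6b + c = 31
Solving the system yields a = 1, b = -1/2, c = -2.
So p(t) = t^2 - (1/2)t - 2.
Then p(9) = 149/2.

149/2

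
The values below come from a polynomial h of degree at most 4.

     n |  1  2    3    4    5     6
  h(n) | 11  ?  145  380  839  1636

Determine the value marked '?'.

On equispaced nodes a degree-4 polynomial has vanishing fifth forward difference, so
  - h(1) + 5·h(2) - 10·h(3) + 10·h(4) - 5·h(5) + h(6) = 0.
Substituting the known values and solving for h(2):
  5·h(2) = 220
  h(2) = 44.

44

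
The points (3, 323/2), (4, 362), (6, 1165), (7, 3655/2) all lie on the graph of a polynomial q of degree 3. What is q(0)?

4

Write q(x) = ax^3 + bx^2 + cx + d. Substituting each data point gives a linear system:
  27a + 9b + 3c + d = 323/2
  64a + 16b + 4c + d = 362
  216a + 36b + 6c + d = 1165
  343a + 49b + 7c + d = 3655/2
Solving the system yields a = 5, b = 2, c = 3/2, d = 4.
So q(x) = 5x³ + 2x² + (3/2)x + 4.
Then q(0) = 4.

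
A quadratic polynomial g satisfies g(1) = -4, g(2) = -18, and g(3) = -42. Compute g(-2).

-22

Using the Lagrange interpolation formula with nodes 1, 2, 3:
  L_0(x) = (x - 2)(x - 3) / 2
  L_1(x) = (x - 1)(x - 3) / -1
  L_2(x) = (x - 1)(x - 2) / 2
Then g(x) = -4·L_0(x) - 18·L_1(x) - 42·L_2(x).
Expanding and collecting terms gives g(x) = -5x^2 + x.
Evaluating at x = -2: g(-2) = -22.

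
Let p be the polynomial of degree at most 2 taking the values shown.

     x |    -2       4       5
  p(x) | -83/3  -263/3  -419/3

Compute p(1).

-11/3

Using the Lagrange interpolation formula with nodes -2, 4, 5:
  L_0(x) = (x - 4)(x - 5) / 42
  L_1(x) = (x + 2)(x - 5) / -6
  L_2(x) = (x + 2)(x - 4) / 7
Then p(x) = -83/3·L_0(x) - 263/3·L_1(x) - 419/3·L_2(x).
Expanding and collecting terms gives p(x) = -6x² + 2x + 1/3.
Evaluating at x = 1: p(1) = -11/3.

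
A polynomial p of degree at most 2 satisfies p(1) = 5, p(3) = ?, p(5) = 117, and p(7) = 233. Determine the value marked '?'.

On equispaced nodes a degree-2 polynomial has vanishing third forward difference, so
  - p(1) + 3·p(3) - 3·p(5) + p(7) = 0.
Substituting the known values and solving for p(3):
  3·p(3) = 123
  p(3) = 41.

41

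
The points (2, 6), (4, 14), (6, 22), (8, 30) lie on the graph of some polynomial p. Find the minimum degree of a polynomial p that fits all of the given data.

1

Forward differences of the values at t = 2, 4, 6, 8:
  p  : 6  14  22  30
  Δ  : 8  8  8
  Δ^2: 0  0
  Δ^3: 0
The first differences are constant (8) and nonzero, while all higher differences vanish, so the minimal degree is 1.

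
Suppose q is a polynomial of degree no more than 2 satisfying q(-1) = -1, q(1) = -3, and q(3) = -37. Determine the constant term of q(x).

Write q(x) = ax^2 + bx + c. Substituting each data point gives a linear system:
  a - b + c = -1
  a + b + c = -3
  9a + 3b + c = -37
Solving the system yields a = -4, b = -1, c = 2.
So q(x) = -4x^2 - x + 2.
The constant term is 2.

2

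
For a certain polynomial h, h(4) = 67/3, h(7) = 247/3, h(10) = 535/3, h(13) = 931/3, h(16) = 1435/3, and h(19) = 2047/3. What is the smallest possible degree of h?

Forward differences of the values at u = 4, 7, 10, 13, 16, 19:
  h  : 67/3  247/3  535/3  931/3  1435/3  2047/3
  Δ  : 60  96  132  168  204
  Δ^2: 36  36  36  36
  Δ^3: 0  0  0
  Δ^4: 0  0
  Δ^5: 0
The second differences are constant (36) and nonzero, while all higher differences vanish, so the minimal degree is 2.

2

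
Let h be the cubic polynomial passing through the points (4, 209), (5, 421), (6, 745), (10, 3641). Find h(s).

h(s) = 4s^3 - 4s^2 + 4s + 1

Using the Lagrange interpolation formula with nodes 4, 5, 6, 10:
  L_0(s) = (s - 5)(s - 6)(s - 10) / -12
  L_1(s) = (s - 4)(s - 6)(s - 10) / 5
  L_2(s) = (s - 4)(s - 5)(s - 10) / -8
  L_3(s) = (s - 4)(s - 5)(s - 6) / 120
Then h(s) = 209·L_0(s) + 421·L_1(s) + 745·L_2(s) + 3641·L_3(s).
Expanding and collecting terms gives h(s) = 4s^3 - 4s^2 + 4s + 1.
Check: h(5) = 421. ✓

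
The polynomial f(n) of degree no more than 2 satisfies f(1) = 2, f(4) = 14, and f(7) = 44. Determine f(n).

Write f(n) = an^2 + bn + c. Substituting each data point gives a linear system:
  a + b + c = 2
  16a + 4b + c = 14
  49a + 7b + c = 44
Solving the system yields a = 1, b = -1, c = 2.
So f(n) = n² - n + 2.
Check: f(7) = 44. ✓

f(n) = n^2 - n + 2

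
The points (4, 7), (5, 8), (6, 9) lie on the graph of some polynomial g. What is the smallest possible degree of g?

Forward differences of the values at s = 4, 5, 6:
  g  : 7  8  9
  Δ  : 1  1
  Δ^2: 0
The first differences are constant (1) and nonzero, while all higher differences vanish, so the minimal degree is 1.

1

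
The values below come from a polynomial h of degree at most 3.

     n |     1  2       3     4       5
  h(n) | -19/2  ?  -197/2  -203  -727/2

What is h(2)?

On equispaced nodes a degree-3 polynomial has vanishing fourth forward difference, so
  h(1) - 4·h(2) + 6·h(3) - 4·h(4) + h(5) = 0.
Substituting the known values and solving for h(2):
  -4·h(2) = 152
  h(2) = -38.

-38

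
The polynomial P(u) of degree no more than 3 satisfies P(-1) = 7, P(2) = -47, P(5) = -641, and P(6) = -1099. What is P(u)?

P(u) = -5u^3 - 3u - 1

Write P(u) = au^3 + bu^2 + cu + d. Substituting each data point gives a linear system:
  -a + b - c + d = 7
  8a + 4b + 2c + d = -47
  125a + 25b + 5c + d = -641
  216a + 36b + 6c + d = -1099
Solving the system yields a = -5, b = 0, c = -3, d = -1.
So P(u) = -5u³ - 3u - 1.
Check: P(2) = -47. ✓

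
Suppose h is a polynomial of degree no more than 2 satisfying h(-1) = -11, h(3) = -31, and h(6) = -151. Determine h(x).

h(x) = -5x^2 + 5x - 1

Write h(x) = ax^2 + bx + c. Substituting each data point gives a linear system:
  a - b + c = -11
  9a + 3b + c = -31
  36a + 6b + c = -151
Solving the system yields a = -5, b = 5, c = -1.
So h(x) = -5x^2 + 5x - 1.
Check: h(-1) = -11. ✓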